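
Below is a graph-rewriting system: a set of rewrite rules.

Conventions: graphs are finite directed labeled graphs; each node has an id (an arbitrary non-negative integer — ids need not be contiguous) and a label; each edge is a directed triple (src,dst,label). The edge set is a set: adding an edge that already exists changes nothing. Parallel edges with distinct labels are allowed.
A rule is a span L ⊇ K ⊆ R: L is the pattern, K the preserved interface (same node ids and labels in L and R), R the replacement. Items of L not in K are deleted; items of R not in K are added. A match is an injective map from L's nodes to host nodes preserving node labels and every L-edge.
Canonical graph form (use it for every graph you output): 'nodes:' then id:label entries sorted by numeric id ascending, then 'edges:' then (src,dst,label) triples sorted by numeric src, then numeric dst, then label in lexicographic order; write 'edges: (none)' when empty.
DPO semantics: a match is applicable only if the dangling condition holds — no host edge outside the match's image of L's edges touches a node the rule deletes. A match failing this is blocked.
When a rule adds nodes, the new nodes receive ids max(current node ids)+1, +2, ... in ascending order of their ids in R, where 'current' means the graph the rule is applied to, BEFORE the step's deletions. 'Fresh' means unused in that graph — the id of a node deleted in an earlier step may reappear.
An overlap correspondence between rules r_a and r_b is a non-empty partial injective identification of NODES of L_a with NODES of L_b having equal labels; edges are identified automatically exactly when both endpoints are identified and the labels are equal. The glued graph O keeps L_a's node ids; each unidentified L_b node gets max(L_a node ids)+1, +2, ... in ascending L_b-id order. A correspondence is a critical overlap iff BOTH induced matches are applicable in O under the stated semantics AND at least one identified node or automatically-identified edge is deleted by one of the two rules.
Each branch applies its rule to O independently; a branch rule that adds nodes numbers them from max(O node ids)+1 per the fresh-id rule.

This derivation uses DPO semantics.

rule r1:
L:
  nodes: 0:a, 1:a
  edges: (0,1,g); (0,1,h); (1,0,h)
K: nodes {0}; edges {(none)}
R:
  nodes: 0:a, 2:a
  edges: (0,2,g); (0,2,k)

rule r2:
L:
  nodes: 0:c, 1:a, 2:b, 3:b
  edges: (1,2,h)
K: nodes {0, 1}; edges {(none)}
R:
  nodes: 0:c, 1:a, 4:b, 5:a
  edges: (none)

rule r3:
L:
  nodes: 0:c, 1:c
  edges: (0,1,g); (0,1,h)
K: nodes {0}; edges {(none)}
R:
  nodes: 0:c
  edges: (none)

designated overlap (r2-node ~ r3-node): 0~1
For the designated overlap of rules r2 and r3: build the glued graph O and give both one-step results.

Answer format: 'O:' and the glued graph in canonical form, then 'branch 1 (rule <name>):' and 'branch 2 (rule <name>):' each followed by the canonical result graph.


O:
nodes: 0:c, 1:a, 2:b, 3:b, 4:c
edges: (1,2,h); (4,0,g); (4,0,h)
branch 1 (rule r2):
nodes: 0:c, 1:a, 4:c, 5:b, 6:a
edges: (4,0,g); (4,0,h)
branch 2 (rule r3):
nodes: 1:a, 2:b, 3:b, 4:c
edges: (1,2,h)


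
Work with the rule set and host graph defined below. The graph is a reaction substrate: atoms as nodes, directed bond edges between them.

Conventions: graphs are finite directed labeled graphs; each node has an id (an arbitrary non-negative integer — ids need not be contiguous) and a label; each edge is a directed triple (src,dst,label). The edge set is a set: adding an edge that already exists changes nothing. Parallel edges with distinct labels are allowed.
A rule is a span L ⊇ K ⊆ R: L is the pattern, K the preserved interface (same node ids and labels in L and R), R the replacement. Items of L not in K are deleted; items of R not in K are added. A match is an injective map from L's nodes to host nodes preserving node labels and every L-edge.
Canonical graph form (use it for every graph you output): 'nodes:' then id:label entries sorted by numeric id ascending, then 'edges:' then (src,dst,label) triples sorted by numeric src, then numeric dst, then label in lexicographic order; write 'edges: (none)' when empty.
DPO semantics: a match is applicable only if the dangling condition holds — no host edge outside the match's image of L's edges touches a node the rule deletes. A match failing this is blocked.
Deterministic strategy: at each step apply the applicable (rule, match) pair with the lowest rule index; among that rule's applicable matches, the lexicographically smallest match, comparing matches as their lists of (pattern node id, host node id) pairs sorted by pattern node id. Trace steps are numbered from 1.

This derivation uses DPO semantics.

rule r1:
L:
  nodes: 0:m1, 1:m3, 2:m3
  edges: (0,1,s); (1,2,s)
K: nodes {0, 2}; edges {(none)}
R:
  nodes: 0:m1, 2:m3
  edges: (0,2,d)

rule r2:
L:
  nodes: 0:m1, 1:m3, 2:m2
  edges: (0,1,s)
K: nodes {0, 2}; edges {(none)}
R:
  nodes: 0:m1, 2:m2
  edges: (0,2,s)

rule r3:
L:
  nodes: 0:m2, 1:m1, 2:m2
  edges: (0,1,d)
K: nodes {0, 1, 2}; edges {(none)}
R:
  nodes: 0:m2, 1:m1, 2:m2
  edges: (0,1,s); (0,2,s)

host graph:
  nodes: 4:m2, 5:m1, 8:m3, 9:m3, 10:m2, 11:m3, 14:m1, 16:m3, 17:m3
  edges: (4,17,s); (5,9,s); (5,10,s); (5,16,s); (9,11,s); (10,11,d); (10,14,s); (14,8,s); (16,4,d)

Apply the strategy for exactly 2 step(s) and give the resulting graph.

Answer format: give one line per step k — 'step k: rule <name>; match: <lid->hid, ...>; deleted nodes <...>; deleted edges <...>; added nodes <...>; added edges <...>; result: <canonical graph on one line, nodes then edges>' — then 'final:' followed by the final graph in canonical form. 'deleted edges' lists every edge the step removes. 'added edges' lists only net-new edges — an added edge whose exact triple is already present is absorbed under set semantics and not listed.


step 1: rule r1; match: 0->5, 1->9, 2->11; deleted nodes 9; deleted edges (5,9,s); (9,11,s); added nodes (none); added edges (5,11,d); result: nodes: 4:m2, 5:m1, 8:m3, 10:m2, 11:m3, 14:m1, 16:m3, 17:m3 edges: (4,17,s); (5,10,s); (5,11,d); (5,16,s); (10,11,d); (10,14,s); (14,8,s); (16,4,d)
step 2: rule r2; match: 0->14, 1->8, 2->4; deleted nodes 8; deleted edges (14,8,s); added nodes (none); added edges (14,4,s); result: nodes: 4:m2, 5:m1, 10:m2, 11:m3, 14:m1, 16:m3, 17:m3 edges: (4,17,s); (5,10,s); (5,11,d); (5,16,s); (10,11,d); (10,14,s); (14,4,s); (16,4,d)
final:
nodes: 4:m2, 5:m1, 10:m2, 11:m3, 14:m1, 16:m3, 17:m3
edges: (4,17,s); (5,10,s); (5,11,d); (5,16,s); (10,11,d); (10,14,s); (14,4,s); (16,4,d)


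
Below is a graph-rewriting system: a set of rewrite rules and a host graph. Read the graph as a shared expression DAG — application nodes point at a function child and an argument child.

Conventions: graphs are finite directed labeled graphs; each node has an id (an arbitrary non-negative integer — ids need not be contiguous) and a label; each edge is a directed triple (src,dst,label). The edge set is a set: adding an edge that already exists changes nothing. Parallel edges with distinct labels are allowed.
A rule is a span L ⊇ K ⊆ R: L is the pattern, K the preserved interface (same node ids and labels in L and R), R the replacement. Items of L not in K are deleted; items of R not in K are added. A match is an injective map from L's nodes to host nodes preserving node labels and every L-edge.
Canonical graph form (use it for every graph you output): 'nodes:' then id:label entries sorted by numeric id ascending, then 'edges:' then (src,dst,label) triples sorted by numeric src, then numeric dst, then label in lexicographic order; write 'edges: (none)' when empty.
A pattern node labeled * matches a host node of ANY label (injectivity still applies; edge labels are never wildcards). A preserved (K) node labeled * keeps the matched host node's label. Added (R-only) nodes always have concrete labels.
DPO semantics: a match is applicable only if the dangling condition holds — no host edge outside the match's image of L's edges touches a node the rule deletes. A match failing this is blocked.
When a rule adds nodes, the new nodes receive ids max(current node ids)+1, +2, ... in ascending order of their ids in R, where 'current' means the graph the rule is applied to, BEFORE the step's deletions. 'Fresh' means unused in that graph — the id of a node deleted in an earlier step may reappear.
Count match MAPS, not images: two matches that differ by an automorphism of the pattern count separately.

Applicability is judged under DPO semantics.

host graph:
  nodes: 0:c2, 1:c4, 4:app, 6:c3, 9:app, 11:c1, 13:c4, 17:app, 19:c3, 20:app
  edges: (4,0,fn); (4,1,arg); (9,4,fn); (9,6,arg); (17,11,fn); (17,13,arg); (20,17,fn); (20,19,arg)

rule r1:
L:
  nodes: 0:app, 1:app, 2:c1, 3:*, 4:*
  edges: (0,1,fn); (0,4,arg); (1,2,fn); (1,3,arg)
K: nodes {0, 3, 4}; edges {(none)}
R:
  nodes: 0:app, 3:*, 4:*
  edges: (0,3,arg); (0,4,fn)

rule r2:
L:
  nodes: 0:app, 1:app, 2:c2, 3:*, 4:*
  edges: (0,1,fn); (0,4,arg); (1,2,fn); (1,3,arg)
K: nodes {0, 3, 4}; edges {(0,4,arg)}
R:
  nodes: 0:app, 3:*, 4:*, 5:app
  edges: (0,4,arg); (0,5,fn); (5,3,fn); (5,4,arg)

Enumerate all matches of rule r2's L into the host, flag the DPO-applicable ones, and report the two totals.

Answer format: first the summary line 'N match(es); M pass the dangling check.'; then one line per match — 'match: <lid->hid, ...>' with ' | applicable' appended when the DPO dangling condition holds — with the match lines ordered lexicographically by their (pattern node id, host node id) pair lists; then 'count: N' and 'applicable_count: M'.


1 match(es); 1 pass the dangling check.
match: 0->9, 1->4, 2->0, 3->1, 4->6 | applicable
count: 1
applicable_count: 1


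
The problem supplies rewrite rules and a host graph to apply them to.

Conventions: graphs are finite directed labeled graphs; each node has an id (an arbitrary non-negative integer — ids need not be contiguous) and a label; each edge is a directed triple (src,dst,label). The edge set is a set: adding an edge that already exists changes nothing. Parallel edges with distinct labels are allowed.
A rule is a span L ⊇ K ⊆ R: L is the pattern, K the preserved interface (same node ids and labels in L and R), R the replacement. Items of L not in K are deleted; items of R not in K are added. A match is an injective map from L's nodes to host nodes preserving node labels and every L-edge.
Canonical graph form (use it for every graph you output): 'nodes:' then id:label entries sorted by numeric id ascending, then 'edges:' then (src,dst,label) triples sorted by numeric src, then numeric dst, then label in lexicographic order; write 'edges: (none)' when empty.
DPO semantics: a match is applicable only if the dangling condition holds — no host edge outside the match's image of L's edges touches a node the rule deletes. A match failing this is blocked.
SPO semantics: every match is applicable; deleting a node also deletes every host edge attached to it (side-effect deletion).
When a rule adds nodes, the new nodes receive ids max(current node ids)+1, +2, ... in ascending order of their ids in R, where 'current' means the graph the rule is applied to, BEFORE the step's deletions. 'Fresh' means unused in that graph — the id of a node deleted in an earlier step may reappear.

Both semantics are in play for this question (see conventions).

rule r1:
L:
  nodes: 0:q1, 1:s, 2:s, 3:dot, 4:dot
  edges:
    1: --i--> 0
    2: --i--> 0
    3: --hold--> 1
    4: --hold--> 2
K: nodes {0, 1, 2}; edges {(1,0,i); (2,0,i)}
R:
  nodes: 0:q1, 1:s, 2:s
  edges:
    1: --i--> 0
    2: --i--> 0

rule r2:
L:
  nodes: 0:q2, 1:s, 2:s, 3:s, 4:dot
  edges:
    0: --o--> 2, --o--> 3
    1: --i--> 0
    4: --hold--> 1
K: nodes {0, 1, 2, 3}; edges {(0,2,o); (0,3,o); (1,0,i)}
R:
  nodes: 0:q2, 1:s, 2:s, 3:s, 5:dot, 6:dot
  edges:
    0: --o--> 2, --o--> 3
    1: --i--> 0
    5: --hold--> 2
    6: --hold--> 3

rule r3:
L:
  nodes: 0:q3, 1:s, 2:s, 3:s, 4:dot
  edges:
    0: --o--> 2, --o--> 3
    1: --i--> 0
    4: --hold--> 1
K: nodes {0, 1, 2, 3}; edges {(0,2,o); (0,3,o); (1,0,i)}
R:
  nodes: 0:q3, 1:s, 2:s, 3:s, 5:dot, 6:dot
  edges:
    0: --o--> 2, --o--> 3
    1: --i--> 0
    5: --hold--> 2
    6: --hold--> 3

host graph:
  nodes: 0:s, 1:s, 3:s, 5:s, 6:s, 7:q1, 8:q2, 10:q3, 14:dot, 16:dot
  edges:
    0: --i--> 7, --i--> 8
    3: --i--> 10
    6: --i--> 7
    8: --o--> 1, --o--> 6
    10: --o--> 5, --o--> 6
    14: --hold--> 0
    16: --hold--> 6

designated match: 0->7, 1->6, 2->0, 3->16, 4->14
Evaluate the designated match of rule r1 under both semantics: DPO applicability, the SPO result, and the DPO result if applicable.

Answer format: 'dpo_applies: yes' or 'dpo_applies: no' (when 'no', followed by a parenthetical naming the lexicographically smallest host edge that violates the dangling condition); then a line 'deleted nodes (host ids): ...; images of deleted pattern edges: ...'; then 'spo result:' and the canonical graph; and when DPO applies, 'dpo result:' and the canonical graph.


dpo_applies: yes
deleted nodes (host ids): 14, 16; images of deleted pattern edges: (14,0,hold); (16,6,hold)
spo result:
nodes: 0:s, 1:s, 3:s, 5:s, 6:s, 7:q1, 8:q2, 10:q3
edges: (0,7,i); (0,8,i); (3,10,i); (6,7,i); (8,1,o); (8,6,o); (10,5,o); (10,6,o)
dpo result:
nodes: 0:s, 1:s, 3:s, 5:s, 6:s, 7:q1, 8:q2, 10:q3
edges: (0,7,i); (0,8,i); (3,10,i); (6,7,i); (8,1,o); (8,6,o); (10,5,o); (10,6,o)


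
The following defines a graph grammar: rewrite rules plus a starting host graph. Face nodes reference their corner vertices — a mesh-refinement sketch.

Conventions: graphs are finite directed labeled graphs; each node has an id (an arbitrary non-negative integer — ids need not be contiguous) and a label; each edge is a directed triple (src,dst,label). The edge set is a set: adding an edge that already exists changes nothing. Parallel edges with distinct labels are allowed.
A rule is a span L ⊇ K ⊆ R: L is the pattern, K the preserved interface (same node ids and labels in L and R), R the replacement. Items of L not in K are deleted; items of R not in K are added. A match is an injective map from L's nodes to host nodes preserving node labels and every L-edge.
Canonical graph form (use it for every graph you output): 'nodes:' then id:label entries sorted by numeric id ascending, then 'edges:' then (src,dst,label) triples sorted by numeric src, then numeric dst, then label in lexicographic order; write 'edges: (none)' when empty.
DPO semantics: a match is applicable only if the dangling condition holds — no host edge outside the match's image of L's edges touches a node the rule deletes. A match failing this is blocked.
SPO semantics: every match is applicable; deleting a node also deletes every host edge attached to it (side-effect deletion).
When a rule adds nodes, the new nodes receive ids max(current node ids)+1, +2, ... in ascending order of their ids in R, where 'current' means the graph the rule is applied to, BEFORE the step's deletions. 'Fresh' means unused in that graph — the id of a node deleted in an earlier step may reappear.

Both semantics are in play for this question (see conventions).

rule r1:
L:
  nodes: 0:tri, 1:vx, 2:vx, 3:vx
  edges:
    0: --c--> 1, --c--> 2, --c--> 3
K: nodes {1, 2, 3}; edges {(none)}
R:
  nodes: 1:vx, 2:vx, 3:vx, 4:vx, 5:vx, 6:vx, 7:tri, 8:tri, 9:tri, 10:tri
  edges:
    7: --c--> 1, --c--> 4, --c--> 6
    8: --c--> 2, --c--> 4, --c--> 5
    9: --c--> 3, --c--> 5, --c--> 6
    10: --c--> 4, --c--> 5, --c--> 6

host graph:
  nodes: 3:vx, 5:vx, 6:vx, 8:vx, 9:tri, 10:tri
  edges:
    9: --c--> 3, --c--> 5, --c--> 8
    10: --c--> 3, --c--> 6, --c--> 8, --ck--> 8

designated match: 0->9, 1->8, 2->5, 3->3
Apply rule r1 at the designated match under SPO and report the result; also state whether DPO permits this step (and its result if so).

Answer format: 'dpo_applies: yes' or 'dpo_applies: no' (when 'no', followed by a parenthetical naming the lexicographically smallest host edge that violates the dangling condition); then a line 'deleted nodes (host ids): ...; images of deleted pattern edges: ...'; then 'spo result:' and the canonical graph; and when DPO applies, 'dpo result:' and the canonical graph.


dpo_applies: yes
deleted nodes (host ids): 9; images of deleted pattern edges: (9,3,c); (9,5,c); (9,8,c)
spo result:
nodes: 3:vx, 5:vx, 6:vx, 8:vx, 10:tri, 11:vx, 12:vx, 13:vx, 14:tri, 15:tri, 16:tri, 17:tri
edges: (10,3,c); (10,6,c); (10,8,c); (10,8,ck); (14,8,c); (14,11,c); (14,13,c); (15,5,c); (15,11,c); (15,12,c); (16,3,c); (16,12,c); (16,13,c); (17,11,c); (17,12,c); (17,13,c)
dpo result:
nodes: 3:vx, 5:vx, 6:vx, 8:vx, 10:tri, 11:vx, 12:vx, 13:vx, 14:tri, 15:tri, 16:tri, 17:tri
edges: (10,3,c); (10,6,c); (10,8,c); (10,8,ck); (14,8,c); (14,11,c); (14,13,c); (15,5,c); (15,11,c); (15,12,c); (16,3,c); (16,12,c); (16,13,c); (17,11,c); (17,12,c); (17,13,c)


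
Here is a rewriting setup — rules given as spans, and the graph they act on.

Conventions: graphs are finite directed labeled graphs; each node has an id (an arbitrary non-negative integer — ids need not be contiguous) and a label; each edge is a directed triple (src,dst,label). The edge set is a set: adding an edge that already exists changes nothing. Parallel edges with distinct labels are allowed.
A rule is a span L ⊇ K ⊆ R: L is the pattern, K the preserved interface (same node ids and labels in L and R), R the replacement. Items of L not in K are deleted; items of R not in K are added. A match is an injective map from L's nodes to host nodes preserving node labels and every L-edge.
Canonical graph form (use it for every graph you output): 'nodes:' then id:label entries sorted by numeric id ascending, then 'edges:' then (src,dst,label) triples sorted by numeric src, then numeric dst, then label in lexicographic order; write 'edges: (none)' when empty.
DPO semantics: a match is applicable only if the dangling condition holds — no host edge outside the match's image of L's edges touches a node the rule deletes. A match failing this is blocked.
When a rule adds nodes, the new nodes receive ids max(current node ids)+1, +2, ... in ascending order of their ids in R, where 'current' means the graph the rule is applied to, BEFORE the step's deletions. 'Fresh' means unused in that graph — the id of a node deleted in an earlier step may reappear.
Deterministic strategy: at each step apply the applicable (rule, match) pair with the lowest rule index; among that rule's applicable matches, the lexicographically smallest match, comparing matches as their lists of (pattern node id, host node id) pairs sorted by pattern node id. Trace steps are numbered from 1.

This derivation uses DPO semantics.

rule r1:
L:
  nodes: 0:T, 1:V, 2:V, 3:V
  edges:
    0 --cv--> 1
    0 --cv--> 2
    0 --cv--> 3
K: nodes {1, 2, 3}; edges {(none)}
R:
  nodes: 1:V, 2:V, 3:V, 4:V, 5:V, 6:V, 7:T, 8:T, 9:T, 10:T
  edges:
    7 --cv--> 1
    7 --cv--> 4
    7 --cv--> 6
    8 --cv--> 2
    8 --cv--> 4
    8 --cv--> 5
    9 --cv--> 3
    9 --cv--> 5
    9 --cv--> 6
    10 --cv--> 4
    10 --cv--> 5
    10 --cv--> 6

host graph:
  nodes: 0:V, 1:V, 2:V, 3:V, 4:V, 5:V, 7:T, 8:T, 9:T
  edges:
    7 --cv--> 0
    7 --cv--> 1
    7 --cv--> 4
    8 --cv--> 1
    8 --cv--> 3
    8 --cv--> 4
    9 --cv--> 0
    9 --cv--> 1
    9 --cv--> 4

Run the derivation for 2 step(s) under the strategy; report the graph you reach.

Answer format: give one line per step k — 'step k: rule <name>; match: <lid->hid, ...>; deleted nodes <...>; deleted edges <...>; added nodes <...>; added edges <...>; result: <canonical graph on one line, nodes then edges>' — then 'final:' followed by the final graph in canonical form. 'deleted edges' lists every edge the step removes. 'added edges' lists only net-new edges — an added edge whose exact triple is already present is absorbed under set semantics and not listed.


step 1: rule r1; match: 0->7, 1->0, 2->1, 3->4; deleted nodes 7; deleted edges (7,0,cv); (7,1,cv); (7,4,cv); added nodes 10, 11, 12, 13, 14, 15, 16; added edges (13,0,cv); (13,10,cv); (13,12,cv); (14,1,cv); (14,10,cv); (14,11,cv); (15,4,cv); (15,11,cv); (15,12,cv); (16,10,cv); (16,11,cv); (16,12,cv); result: nodes: 0:V, 1:V, 2:V, 3:V, 4:V, 5:V, 8:T, 9:T, 10:V, 11:V, 12:V, 13:T, 14:T, 15:T, 16:T edges: (8,1,cv); (8,3,cv); (8,4,cv); (9,0,cv); (9,1,cv); (9,4,cv); (13,0,cv); (13,10,cv); (13,12,cv); (14,1,cv); (14,10,cv); (14,11,cv); (15,4,cv); (15,11,cv); (15,12,cv); (16,10,cv); (16,11,cv); (16,12,cv)
step 2: rule r1; match: 0->8, 1->1, 2->3, 3->4; deleted nodes 8; deleted edges (8,1,cv); (8,3,cv); (8,4,cv); added nodes 17, 18, 19, 20, 21, 22, 23; added edges (20,1,cv); (20,17,cv); (20,19,cv); (21,3,cv); (21,17,cv); (21,18,cv); (22,4,cv); (22,18,cv); (22,19,cv); (23,17,cv); (23,18,cv); (23,19,cv); result: nodes: 0:V, 1:V, 2:V, 3:V, 4:V, 5:V, 9:T, 10:V, 11:V, 12:V, 13:T, 14:T, 15:T, 16:T, 17:V, 18:V, 19:V, 20:T, 21:T, 22:T, 23:T edges: (9,0,cv); (9,1,cv); (9,4,cv); (13,0,cv); (13,10,cv); (13,12,cv); (14,1,cv); (14,10,cv); (14,11,cv); (15,4,cv); (15,11,cv); (15,12,cv); (16,10,cv); (16,11,cv); (16,12,cv); (20,1,cv); (20,17,cv); (20,19,cv); (21,3,cv); (21,17,cv); (21,18,cv); (22,4,cv); (22,18,cv); (22,19,cv); (23,17,cv); (23,18,cv); (23,19,cv)
final:
nodes: 0:V, 1:V, 2:V, 3:V, 4:V, 5:V, 9:T, 10:V, 11:V, 12:V, 13:T, 14:T, 15:T, 16:T, 17:V, 18:V, 19:V, 20:T, 21:T, 22:T, 23:T
edges: (9,0,cv); (9,1,cv); (9,4,cv); (13,0,cv); (13,10,cv); (13,12,cv); (14,1,cv); (14,10,cv); (14,11,cv); (15,4,cv); (15,11,cv); (15,12,cv); (16,10,cv); (16,11,cv); (16,12,cv); (20,1,cv); (20,17,cv); (20,19,cv); (21,3,cv); (21,17,cv); (21,18,cv); (22,4,cv); (22,18,cv); (22,19,cv); (23,17,cv); (23,18,cv); (23,19,cv)


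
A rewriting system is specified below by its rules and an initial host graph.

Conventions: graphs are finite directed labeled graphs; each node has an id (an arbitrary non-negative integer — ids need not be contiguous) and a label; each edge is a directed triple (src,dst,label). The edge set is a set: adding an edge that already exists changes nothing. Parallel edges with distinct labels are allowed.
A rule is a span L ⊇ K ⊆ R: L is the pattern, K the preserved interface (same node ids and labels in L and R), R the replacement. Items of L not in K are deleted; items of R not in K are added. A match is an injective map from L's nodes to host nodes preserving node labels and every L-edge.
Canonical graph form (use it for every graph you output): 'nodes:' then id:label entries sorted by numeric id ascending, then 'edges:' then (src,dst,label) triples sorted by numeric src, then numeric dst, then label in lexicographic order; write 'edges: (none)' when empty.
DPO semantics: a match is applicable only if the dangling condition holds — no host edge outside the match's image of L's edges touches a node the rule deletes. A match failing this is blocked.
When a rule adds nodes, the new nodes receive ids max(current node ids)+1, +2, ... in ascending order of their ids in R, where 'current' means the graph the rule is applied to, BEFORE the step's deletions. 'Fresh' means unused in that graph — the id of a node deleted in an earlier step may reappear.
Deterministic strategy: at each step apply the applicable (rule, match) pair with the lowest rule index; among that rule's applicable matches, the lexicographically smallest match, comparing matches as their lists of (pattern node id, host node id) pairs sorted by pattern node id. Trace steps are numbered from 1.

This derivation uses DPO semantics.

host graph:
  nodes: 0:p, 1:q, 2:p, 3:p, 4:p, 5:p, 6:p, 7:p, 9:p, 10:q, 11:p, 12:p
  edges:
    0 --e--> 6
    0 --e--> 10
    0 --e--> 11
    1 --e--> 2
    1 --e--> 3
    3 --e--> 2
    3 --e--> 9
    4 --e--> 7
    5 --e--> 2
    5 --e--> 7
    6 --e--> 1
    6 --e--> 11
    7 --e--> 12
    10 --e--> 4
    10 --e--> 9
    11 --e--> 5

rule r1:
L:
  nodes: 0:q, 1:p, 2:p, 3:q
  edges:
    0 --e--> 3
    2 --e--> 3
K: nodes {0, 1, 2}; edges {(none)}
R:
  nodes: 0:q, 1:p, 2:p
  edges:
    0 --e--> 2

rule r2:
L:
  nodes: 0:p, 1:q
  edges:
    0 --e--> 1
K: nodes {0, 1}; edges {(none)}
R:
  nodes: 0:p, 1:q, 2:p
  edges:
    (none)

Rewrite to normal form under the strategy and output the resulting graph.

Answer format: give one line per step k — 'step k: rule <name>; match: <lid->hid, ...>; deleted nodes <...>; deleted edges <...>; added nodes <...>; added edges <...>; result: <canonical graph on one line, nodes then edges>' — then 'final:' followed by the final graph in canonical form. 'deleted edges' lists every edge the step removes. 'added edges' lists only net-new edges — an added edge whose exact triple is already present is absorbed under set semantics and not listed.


step 1: rule r2; match: 0->0, 1->10; deleted nodes (none); deleted edges (0,10,e); added nodes 13; added edges (none); result: nodes: 0:p, 1:q, 2:p, 3:p, 4:p, 5:p, 6:p, 7:p, 9:p, 10:q, 11:p, 12:p, 13:p edges: (0,6,e); (0,11,e); (1,2,e); (1,3,e); (3,2,e); (3,9,e); (4,7,e); (5,2,e); (5,7,e); (6,1,e); (6,11,e); (7,12,e); (10,4,e); (10,9,e); (11,5,e)
step 2: rule r2; match: 0->6, 1->1; deleted nodes (none); deleted edges (6,1,e); added nodes 14; added edges (none); result: nodes: 0:p, 1:q, 2:p, 3:p, 4:p, 5:p, 6:p, 7:p, 9:p, 10:q, 11:p, 12:p, 13:p, 14:p edges: (0,6,e); (0,11,e); (1,2,e); (1,3,e); (3,2,e); (3,9,e); (4,7,e); (5,2,e); (5,7,e); (6,11,e); (7,12,e); (10,4,e); (10,9,e); (11,5,e)
final:
nodes: 0:p, 1:q, 2:p, 3:p, 4:p, 5:p, 6:p, 7:p, 9:p, 10:q, 11:p, 12:p, 13:p, 14:p
edges: (0,6,e); (0,11,e); (1,2,e); (1,3,e); (3,2,e); (3,9,e); (4,7,e); (5,2,e); (5,7,e); (6,11,e); (7,12,e); (10,4,e); (10,9,e); (11,5,e)


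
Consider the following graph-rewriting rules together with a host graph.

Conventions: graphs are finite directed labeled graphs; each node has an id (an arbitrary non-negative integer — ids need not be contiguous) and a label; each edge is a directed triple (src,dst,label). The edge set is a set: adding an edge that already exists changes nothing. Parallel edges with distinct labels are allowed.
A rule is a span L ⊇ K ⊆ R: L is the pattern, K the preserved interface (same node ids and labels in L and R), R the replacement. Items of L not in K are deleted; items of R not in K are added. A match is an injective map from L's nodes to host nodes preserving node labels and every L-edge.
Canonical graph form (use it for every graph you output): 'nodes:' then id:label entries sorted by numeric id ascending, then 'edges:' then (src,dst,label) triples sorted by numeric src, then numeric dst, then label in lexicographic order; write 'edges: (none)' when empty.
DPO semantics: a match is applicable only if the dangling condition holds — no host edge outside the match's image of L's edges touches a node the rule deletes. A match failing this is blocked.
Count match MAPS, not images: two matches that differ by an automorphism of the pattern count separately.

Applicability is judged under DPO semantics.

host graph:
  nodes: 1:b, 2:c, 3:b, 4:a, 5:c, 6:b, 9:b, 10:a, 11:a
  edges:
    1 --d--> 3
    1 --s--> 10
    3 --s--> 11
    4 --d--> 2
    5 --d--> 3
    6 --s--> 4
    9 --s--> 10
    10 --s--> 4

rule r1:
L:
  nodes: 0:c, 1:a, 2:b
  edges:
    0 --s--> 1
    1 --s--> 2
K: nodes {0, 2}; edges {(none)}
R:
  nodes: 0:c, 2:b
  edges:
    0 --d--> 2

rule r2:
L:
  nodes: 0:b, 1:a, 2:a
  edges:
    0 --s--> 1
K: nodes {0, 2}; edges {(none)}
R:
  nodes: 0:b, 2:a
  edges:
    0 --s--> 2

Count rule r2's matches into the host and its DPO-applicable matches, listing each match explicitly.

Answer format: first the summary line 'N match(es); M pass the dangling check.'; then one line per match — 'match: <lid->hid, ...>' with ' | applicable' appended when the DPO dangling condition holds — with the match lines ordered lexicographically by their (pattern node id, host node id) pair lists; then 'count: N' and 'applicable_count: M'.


8 match(es); 2 pass the dangling check.
match: 0->1, 1->10, 2->4
match: 0->1, 1->10, 2->11
match: 0->3, 1->11, 2->4 | applicable
match: 0->3, 1->11, 2->10 | applicable
match: 0->6, 1->4, 2->10
match: 0->6, 1->4, 2->11
match: 0->9, 1->10, 2->4
match: 0->9, 1->10, 2->11
count: 8
applicable_count: 2


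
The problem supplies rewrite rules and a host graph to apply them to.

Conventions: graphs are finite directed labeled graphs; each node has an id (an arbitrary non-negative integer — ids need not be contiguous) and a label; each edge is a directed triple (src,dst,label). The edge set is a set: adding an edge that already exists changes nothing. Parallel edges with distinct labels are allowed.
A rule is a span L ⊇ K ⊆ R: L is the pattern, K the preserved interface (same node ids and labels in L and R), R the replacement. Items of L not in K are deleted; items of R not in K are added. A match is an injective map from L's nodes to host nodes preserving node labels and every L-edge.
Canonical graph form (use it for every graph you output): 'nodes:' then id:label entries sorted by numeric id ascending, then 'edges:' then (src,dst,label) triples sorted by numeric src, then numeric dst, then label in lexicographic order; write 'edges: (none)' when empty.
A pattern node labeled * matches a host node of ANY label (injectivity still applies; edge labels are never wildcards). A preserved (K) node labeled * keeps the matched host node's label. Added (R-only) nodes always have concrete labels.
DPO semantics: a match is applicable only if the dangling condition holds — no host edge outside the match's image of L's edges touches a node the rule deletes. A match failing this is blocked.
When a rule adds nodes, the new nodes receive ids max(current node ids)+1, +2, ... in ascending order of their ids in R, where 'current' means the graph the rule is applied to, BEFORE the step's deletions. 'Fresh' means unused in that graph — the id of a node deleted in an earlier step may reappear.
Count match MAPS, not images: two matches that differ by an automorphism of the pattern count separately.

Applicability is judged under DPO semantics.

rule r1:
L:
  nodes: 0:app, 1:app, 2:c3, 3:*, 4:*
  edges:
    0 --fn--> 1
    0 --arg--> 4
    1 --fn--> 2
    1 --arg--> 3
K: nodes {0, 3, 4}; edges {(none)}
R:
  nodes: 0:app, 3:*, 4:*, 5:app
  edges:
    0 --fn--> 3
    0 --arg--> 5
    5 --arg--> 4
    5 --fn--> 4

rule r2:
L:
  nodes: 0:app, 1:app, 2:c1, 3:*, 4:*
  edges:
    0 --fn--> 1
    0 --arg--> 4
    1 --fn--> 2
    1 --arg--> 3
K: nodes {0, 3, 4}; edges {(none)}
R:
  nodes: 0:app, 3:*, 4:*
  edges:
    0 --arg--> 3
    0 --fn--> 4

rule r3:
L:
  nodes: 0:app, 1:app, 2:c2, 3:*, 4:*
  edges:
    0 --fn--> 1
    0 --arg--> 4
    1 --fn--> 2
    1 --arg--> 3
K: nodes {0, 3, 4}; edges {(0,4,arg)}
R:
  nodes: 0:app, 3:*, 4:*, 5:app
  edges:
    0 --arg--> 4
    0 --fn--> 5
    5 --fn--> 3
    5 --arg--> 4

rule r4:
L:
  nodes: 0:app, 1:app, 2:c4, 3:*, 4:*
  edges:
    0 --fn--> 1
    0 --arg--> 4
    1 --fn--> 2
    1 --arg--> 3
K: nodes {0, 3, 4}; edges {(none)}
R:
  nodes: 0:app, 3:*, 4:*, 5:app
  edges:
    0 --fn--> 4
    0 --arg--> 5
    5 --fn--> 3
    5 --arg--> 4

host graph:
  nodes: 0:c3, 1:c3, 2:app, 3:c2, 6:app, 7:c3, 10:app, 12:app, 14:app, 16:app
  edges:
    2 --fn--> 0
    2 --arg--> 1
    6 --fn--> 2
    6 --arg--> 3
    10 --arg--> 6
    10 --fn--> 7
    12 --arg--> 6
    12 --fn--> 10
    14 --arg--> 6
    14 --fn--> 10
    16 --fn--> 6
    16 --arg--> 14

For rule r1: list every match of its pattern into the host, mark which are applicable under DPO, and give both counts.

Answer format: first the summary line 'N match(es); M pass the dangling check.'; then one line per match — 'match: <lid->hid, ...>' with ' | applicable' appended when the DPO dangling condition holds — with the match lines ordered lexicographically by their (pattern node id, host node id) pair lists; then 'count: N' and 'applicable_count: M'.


1 match(es); 1 pass the dangling check.
match: 0->6, 1->2, 2->0, 3->1, 4->3 | applicable
count: 1
applicable_count: 1


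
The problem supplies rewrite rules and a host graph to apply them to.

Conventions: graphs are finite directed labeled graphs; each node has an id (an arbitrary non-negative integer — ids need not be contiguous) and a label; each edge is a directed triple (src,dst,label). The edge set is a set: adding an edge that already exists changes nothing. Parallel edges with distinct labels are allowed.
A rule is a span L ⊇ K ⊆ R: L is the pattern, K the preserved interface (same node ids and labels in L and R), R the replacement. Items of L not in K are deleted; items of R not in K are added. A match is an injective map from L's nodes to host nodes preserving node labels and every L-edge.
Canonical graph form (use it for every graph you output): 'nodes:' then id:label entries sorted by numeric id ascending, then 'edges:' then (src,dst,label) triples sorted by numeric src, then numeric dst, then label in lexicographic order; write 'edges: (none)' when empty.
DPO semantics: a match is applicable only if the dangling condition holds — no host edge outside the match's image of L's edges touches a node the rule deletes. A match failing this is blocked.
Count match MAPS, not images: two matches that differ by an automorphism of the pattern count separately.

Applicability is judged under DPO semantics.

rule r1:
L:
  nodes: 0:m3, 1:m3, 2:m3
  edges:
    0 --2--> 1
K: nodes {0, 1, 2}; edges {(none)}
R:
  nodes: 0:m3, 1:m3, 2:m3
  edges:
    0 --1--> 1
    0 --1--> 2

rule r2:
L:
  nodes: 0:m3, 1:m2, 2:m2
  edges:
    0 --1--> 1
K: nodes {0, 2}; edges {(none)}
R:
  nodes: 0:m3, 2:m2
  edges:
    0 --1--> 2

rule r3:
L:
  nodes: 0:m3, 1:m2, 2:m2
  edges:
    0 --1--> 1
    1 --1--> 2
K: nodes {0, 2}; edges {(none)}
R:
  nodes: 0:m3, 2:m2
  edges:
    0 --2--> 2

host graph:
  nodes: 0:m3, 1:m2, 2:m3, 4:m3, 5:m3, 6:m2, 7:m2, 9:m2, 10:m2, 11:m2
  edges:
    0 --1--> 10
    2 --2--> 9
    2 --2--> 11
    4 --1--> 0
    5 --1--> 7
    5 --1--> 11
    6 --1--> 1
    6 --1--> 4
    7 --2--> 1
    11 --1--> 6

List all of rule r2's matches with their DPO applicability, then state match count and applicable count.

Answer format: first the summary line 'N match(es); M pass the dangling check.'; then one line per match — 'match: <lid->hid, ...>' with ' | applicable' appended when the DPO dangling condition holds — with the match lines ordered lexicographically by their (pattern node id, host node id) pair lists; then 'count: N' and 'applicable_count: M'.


15 match(es); 5 pass the dangling check.
match: 0->0, 1->10, 2->1 | applicable
match: 0->0, 1->10, 2->6 | applicable
match: 0->0, 1->10, 2->7 | applicable
match: 0->0, 1->10, 2->9 | applicable
match: 0->0, 1->10, 2->11 | applicable
match: 0->5, 1->7, 2->1
match: 0->5, 1->7, 2->6
match: 0->5, 1->7, 2->9
match: 0->5, 1->7, 2->10
match: 0->5, 1->7, 2->11
match: 0->5, 1->11, 2->1
match: 0->5, 1->11, 2->6
match: 0->5, 1->11, 2->7
match: 0->5, 1->11, 2->9
match: 0->5, 1->11, 2->10
count: 15
applicable_count: 5


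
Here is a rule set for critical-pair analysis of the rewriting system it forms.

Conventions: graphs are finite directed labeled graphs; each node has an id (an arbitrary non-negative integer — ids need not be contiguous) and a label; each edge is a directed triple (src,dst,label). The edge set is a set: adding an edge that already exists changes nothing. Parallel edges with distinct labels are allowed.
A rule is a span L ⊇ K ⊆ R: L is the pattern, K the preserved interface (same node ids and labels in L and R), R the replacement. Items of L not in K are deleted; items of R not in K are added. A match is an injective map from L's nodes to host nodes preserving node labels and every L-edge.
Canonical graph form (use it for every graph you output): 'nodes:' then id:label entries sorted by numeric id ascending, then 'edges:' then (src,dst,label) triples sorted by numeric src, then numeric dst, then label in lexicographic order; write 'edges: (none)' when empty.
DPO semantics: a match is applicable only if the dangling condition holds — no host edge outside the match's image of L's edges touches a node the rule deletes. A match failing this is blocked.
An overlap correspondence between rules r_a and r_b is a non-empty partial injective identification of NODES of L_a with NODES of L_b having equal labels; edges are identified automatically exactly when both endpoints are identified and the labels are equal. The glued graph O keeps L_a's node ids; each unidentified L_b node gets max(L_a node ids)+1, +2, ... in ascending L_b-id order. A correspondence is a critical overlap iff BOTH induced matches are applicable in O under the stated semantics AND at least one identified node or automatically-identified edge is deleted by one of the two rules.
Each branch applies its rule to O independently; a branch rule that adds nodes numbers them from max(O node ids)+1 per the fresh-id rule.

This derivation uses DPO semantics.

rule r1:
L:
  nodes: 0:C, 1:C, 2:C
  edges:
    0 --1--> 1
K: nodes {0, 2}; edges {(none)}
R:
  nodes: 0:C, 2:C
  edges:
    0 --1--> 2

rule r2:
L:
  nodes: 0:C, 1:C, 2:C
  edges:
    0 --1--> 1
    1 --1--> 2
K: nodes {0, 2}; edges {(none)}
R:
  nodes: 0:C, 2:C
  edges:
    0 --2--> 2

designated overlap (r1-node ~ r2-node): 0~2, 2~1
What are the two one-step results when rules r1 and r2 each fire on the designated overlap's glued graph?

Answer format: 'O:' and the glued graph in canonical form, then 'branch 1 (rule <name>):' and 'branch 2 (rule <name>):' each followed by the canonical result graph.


O:
nodes: 0:C, 1:C, 2:C, 3:C
edges: (0,1,1); (2,0,1); (3,2,1)
branch 1 (rule r1):
nodes: 0:C, 2:C, 3:C
edges: (0,2,1); (2,0,1); (3,2,1)
branch 2 (rule r2):
nodes: 0:C, 1:C, 3:C
edges: (0,1,1); (3,0,2)


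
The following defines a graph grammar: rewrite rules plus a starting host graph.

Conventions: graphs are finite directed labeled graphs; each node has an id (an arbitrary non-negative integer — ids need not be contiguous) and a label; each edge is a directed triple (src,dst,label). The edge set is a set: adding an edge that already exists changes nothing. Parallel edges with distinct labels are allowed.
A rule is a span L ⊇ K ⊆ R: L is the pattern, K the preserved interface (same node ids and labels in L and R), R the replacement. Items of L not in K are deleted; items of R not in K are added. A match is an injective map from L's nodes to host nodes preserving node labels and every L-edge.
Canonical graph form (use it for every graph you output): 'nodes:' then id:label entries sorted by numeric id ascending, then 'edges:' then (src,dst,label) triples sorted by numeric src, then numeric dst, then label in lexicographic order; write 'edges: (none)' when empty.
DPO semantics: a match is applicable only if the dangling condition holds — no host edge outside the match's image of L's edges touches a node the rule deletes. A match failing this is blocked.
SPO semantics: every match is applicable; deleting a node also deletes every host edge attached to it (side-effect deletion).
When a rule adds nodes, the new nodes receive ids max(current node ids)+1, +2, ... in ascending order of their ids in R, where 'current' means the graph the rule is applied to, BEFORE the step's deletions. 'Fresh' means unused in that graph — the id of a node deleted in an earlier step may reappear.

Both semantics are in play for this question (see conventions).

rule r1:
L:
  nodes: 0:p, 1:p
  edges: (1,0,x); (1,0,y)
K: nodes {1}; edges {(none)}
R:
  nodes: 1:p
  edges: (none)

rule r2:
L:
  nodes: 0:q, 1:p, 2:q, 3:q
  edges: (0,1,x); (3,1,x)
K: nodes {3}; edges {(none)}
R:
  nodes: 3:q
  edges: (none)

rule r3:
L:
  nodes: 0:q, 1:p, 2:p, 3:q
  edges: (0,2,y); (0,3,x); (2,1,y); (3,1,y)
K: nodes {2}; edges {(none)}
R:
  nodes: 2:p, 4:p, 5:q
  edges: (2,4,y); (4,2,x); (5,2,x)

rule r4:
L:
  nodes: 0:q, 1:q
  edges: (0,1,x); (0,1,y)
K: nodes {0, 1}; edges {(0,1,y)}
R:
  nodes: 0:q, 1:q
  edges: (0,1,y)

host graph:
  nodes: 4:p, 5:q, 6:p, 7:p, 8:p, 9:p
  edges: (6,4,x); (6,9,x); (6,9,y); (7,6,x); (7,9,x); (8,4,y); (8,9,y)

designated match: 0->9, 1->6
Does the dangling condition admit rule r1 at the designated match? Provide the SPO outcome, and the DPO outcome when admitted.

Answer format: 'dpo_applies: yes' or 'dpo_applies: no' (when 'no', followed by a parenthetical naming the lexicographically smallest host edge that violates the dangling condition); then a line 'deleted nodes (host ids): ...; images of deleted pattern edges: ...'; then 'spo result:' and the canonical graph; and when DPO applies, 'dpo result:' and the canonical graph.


dpo_applies: no
(the rule deletes node 9, which keeps host edge (7,9,x) outside the match image — the dangling condition fails, DPO blocks; SPO proceeds and side-deletes such edges)
deleted nodes (host ids): 9; images of deleted pattern edges: (6,9,x); (6,9,y)
spo result:
nodes: 4:p, 5:q, 6:p, 7:p, 8:p
edges: (6,4,x); (7,6,x); (8,4,y)
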